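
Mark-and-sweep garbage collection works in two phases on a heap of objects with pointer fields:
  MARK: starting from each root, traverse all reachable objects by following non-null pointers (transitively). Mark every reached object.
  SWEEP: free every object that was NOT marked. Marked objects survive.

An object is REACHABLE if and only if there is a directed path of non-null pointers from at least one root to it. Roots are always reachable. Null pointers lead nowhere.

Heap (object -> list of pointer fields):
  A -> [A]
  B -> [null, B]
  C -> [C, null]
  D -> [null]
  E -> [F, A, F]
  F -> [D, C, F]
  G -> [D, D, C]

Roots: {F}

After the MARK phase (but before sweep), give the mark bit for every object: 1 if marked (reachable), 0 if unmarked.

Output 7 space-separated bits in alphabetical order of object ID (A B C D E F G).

Answer: 0 0 1 1 0 1 0

Derivation:
Roots: F
Mark F: refs=D C F, marked=F
Mark D: refs=null, marked=D F
Mark C: refs=C null, marked=C D F
Unmarked (collected): A B E G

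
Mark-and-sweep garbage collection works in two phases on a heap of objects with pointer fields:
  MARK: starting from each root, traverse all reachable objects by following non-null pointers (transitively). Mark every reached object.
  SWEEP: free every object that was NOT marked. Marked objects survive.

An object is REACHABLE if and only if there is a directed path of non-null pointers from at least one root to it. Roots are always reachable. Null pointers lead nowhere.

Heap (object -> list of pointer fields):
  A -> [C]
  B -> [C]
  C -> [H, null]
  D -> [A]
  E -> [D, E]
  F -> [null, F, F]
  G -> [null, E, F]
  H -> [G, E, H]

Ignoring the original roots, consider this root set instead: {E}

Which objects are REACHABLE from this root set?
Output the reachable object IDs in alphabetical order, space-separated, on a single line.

Roots: E
Mark E: refs=D E, marked=E
Mark D: refs=A, marked=D E
Mark A: refs=C, marked=A D E
Mark C: refs=H null, marked=A C D E
Mark H: refs=G E H, marked=A C D E H
Mark G: refs=null E F, marked=A C D E G H
Mark F: refs=null F F, marked=A C D E F G H
Unmarked (collected): B

Answer: A C D E F G H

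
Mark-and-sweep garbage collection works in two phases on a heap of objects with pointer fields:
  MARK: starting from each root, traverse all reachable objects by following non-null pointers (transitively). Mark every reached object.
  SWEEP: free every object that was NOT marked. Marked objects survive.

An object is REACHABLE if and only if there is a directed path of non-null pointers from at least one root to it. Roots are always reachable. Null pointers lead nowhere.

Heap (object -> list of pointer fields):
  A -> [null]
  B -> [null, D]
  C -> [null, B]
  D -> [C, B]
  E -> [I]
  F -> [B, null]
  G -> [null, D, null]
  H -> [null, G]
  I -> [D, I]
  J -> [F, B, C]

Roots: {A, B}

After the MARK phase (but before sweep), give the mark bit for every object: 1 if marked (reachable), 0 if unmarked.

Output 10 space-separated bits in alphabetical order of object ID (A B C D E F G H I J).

Answer: 1 1 1 1 0 0 0 0 0 0

Derivation:
Roots: A B
Mark A: refs=null, marked=A
Mark B: refs=null D, marked=A B
Mark D: refs=C B, marked=A B D
Mark C: refs=null B, marked=A B C D
Unmarked (collected): E F G H I J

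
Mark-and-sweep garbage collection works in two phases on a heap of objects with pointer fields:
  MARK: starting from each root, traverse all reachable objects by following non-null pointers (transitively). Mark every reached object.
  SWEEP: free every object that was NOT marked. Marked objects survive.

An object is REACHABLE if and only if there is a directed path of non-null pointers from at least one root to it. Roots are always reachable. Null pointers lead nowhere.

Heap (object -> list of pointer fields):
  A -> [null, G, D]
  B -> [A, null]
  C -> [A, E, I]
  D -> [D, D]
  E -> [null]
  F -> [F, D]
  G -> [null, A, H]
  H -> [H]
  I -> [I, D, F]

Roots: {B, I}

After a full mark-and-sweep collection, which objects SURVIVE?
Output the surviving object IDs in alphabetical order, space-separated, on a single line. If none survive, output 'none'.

Answer: A B D F G H I

Derivation:
Roots: B I
Mark B: refs=A null, marked=B
Mark I: refs=I D F, marked=B I
Mark A: refs=null G D, marked=A B I
Mark D: refs=D D, marked=A B D I
Mark F: refs=F D, marked=A B D F I
Mark G: refs=null A H, marked=A B D F G I
Mark H: refs=H, marked=A B D F G H I
Unmarked (collected): C E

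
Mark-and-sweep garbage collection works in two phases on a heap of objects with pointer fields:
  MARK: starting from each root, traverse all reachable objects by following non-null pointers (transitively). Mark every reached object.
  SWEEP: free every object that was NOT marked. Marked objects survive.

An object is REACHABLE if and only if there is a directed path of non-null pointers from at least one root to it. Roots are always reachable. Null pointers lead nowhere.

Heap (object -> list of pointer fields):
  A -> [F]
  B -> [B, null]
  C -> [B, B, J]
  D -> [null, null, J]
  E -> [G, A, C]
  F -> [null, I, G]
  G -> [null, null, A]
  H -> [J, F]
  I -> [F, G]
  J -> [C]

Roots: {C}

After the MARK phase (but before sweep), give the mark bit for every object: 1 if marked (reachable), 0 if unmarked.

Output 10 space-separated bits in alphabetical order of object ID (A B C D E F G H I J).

Answer: 0 1 1 0 0 0 0 0 0 1

Derivation:
Roots: C
Mark C: refs=B B J, marked=C
Mark B: refs=B null, marked=B C
Mark J: refs=C, marked=B C J
Unmarked (collected): A D E F G H I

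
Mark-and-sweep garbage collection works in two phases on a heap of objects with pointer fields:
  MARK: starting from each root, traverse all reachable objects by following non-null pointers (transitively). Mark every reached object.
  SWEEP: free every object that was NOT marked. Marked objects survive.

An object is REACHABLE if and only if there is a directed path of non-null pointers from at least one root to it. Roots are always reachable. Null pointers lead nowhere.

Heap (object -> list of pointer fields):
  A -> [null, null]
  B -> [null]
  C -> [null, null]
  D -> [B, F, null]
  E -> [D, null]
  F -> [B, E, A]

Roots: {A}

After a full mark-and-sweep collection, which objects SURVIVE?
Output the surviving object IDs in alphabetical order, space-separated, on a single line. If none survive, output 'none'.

Roots: A
Mark A: refs=null null, marked=A
Unmarked (collected): B C D E F

Answer: A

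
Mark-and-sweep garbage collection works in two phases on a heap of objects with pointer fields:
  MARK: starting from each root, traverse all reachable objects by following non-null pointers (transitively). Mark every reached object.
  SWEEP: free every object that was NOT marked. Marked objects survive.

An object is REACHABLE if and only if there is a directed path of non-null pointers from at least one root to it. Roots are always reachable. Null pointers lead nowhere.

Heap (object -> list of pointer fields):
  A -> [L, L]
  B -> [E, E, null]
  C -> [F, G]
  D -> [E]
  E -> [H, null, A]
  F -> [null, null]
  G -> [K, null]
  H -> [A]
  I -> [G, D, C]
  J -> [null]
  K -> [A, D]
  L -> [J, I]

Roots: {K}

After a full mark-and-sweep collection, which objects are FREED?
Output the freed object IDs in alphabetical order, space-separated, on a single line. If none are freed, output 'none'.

Roots: K
Mark K: refs=A D, marked=K
Mark A: refs=L L, marked=A K
Mark D: refs=E, marked=A D K
Mark L: refs=J I, marked=A D K L
Mark E: refs=H null A, marked=A D E K L
Mark J: refs=null, marked=A D E J K L
Mark I: refs=G D C, marked=A D E I J K L
Mark H: refs=A, marked=A D E H I J K L
Mark G: refs=K null, marked=A D E G H I J K L
Mark C: refs=F G, marked=A C D E G H I J K L
Mark F: refs=null null, marked=A C D E F G H I J K L
Unmarked (collected): B

Answer: B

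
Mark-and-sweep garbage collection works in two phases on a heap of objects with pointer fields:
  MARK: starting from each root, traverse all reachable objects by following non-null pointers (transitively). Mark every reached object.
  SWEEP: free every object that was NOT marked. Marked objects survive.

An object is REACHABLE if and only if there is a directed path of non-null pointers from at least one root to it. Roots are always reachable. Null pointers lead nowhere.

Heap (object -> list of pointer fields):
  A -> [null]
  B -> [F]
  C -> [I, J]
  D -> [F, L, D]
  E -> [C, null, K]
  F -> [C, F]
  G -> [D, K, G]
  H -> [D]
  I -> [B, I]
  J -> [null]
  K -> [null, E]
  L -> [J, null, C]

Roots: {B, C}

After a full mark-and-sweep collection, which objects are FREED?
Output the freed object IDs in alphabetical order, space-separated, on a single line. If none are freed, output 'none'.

Roots: B C
Mark B: refs=F, marked=B
Mark C: refs=I J, marked=B C
Mark F: refs=C F, marked=B C F
Mark I: refs=B I, marked=B C F I
Mark J: refs=null, marked=B C F I J
Unmarked (collected): A D E G H K L

Answer: A D E G H K L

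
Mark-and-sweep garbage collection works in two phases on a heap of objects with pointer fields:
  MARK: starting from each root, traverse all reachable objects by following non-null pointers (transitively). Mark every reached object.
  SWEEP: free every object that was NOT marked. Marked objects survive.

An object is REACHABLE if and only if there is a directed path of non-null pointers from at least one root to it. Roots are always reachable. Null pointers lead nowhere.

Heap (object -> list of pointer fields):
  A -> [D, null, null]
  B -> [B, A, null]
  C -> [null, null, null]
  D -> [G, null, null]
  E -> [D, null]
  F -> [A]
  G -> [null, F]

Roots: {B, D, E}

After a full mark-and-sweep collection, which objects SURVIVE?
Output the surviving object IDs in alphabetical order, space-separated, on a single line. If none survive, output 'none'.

Answer: A B D E F G

Derivation:
Roots: B D E
Mark B: refs=B A null, marked=B
Mark D: refs=G null null, marked=B D
Mark E: refs=D null, marked=B D E
Mark A: refs=D null null, marked=A B D E
Mark G: refs=null F, marked=A B D E G
Mark F: refs=A, marked=A B D E F G
Unmarked (collected): C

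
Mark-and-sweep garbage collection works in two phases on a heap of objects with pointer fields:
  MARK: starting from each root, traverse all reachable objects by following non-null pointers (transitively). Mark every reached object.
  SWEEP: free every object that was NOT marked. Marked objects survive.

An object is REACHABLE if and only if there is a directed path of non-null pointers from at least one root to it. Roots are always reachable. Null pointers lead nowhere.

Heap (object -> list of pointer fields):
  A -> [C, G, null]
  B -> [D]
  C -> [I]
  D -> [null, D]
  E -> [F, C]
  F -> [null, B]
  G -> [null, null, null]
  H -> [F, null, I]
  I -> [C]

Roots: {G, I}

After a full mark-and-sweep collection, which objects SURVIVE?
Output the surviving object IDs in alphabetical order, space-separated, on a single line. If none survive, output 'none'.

Roots: G I
Mark G: refs=null null null, marked=G
Mark I: refs=C, marked=G I
Mark C: refs=I, marked=C G I
Unmarked (collected): A B D E F H

Answer: C G I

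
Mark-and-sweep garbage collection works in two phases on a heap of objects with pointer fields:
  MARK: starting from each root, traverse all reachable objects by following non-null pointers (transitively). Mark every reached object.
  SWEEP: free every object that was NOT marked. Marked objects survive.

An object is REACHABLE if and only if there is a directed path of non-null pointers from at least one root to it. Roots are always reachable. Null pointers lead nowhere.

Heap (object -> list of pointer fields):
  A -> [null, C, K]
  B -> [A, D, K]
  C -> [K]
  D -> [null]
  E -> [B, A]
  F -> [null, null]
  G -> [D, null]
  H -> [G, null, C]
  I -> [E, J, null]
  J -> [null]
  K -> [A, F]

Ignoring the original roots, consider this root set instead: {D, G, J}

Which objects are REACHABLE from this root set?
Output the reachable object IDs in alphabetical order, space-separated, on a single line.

Roots: D G J
Mark D: refs=null, marked=D
Mark G: refs=D null, marked=D G
Mark J: refs=null, marked=D G J
Unmarked (collected): A B C E F H I K

Answer: D G J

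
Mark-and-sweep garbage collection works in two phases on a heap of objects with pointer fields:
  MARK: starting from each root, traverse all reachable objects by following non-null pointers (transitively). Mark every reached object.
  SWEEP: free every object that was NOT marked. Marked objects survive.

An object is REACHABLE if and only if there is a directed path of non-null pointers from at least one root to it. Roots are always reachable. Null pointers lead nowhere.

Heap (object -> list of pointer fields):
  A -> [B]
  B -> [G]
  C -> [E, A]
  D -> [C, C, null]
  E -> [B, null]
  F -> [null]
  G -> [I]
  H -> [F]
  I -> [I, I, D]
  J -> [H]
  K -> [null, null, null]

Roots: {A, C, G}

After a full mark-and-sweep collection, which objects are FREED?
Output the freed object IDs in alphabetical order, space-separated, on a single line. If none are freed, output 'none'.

Answer: F H J K

Derivation:
Roots: A C G
Mark A: refs=B, marked=A
Mark C: refs=E A, marked=A C
Mark G: refs=I, marked=A C G
Mark B: refs=G, marked=A B C G
Mark E: refs=B null, marked=A B C E G
Mark I: refs=I I D, marked=A B C E G I
Mark D: refs=C C null, marked=A B C D E G I
Unmarked (collected): F H J K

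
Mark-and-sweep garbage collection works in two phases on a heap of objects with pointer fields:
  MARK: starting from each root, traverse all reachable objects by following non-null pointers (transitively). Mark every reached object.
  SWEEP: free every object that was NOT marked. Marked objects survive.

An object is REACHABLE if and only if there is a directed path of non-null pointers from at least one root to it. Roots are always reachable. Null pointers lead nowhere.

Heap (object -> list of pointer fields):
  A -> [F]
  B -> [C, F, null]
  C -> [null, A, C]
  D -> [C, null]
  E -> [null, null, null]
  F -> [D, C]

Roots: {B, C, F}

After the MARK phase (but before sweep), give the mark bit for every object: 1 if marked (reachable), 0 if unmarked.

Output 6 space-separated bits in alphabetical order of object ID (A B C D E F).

Answer: 1 1 1 1 0 1

Derivation:
Roots: B C F
Mark B: refs=C F null, marked=B
Mark C: refs=null A C, marked=B C
Mark F: refs=D C, marked=B C F
Mark A: refs=F, marked=A B C F
Mark D: refs=C null, marked=A B C D F
Unmarked (collected): E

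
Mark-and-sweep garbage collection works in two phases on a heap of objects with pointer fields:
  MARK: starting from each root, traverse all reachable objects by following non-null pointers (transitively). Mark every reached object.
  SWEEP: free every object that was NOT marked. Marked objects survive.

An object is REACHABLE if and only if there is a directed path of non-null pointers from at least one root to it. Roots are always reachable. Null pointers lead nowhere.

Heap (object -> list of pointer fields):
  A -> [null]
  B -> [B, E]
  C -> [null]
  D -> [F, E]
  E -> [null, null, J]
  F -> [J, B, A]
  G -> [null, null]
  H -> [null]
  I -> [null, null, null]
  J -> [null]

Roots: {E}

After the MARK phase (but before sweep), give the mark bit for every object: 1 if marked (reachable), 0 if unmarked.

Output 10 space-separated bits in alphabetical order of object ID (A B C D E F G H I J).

Answer: 0 0 0 0 1 0 0 0 0 1

Derivation:
Roots: E
Mark E: refs=null null J, marked=E
Mark J: refs=null, marked=E J
Unmarked (collected): A B C D F G H I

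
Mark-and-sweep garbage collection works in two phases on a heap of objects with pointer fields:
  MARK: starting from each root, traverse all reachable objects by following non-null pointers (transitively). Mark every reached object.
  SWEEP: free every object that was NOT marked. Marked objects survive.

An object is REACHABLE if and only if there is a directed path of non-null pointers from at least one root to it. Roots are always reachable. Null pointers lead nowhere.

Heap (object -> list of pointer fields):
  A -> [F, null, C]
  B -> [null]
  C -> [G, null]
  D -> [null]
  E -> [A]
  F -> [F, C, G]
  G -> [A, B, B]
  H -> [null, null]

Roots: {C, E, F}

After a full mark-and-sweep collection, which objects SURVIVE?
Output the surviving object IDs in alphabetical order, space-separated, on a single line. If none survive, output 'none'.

Roots: C E F
Mark C: refs=G null, marked=C
Mark E: refs=A, marked=C E
Mark F: refs=F C G, marked=C E F
Mark G: refs=A B B, marked=C E F G
Mark A: refs=F null C, marked=A C E F G
Mark B: refs=null, marked=A B C E F G
Unmarked (collected): D H

Answer: A B C E F G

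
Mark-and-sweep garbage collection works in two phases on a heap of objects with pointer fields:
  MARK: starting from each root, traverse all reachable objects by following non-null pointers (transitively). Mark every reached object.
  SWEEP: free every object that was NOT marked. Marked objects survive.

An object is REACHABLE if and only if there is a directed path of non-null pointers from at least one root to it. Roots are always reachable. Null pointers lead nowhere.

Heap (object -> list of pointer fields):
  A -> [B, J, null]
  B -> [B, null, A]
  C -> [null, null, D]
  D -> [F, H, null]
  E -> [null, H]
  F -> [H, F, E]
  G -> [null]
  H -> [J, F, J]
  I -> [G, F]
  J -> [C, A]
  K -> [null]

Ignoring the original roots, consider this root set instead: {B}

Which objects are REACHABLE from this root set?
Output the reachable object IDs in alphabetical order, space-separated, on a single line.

Roots: B
Mark B: refs=B null A, marked=B
Mark A: refs=B J null, marked=A B
Mark J: refs=C A, marked=A B J
Mark C: refs=null null D, marked=A B C J
Mark D: refs=F H null, marked=A B C D J
Mark F: refs=H F E, marked=A B C D F J
Mark H: refs=J F J, marked=A B C D F H J
Mark E: refs=null H, marked=A B C D E F H J
Unmarked (collected): G I K

Answer: A B C D E F H J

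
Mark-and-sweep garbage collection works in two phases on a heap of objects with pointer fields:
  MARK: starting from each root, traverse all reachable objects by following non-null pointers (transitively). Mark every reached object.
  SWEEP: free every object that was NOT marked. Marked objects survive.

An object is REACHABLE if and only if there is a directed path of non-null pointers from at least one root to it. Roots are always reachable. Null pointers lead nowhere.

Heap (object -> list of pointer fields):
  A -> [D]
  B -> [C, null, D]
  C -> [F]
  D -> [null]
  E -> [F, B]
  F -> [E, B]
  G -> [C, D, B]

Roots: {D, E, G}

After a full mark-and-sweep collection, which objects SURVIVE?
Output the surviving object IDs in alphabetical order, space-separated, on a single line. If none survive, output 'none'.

Answer: B C D E F G

Derivation:
Roots: D E G
Mark D: refs=null, marked=D
Mark E: refs=F B, marked=D E
Mark G: refs=C D B, marked=D E G
Mark F: refs=E B, marked=D E F G
Mark B: refs=C null D, marked=B D E F G
Mark C: refs=F, marked=B C D E F G
Unmarked (collected): A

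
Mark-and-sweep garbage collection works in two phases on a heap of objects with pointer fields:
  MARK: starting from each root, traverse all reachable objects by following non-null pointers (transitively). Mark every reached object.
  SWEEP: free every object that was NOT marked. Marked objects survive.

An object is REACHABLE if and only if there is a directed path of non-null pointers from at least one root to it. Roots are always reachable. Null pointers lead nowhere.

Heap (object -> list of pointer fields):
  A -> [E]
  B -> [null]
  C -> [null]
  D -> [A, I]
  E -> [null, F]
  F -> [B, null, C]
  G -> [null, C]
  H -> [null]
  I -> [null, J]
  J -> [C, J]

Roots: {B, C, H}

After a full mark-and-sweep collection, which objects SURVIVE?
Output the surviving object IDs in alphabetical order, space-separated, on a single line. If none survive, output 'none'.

Roots: B C H
Mark B: refs=null, marked=B
Mark C: refs=null, marked=B C
Mark H: refs=null, marked=B C H
Unmarked (collected): A D E F G I J

Answer: B C H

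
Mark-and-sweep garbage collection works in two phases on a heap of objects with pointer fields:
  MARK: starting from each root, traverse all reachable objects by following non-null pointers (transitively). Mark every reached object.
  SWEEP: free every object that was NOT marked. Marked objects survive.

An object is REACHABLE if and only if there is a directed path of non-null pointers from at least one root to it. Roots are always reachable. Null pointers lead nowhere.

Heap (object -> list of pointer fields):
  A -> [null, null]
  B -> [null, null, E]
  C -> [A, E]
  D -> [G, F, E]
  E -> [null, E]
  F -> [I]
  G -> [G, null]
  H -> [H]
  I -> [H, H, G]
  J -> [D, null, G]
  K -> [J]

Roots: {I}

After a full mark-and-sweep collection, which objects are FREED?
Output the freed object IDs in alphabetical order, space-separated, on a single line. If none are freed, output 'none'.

Roots: I
Mark I: refs=H H G, marked=I
Mark H: refs=H, marked=H I
Mark G: refs=G null, marked=G H I
Unmarked (collected): A B C D E F J K

Answer: A B C D E F J K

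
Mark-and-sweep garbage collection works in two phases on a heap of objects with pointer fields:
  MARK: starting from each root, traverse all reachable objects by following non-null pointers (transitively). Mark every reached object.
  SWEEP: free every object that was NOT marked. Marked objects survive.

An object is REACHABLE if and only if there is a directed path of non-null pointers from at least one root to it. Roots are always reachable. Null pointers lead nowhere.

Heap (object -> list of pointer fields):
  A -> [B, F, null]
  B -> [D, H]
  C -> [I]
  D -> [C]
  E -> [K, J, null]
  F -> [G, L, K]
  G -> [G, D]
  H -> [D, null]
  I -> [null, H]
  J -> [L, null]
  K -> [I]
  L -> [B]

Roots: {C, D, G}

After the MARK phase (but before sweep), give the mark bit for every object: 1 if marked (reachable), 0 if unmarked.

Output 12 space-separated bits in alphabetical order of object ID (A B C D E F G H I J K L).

Roots: C D G
Mark C: refs=I, marked=C
Mark D: refs=C, marked=C D
Mark G: refs=G D, marked=C D G
Mark I: refs=null H, marked=C D G I
Mark H: refs=D null, marked=C D G H I
Unmarked (collected): A B E F J K L

Answer: 0 0 1 1 0 0 1 1 1 0 0 0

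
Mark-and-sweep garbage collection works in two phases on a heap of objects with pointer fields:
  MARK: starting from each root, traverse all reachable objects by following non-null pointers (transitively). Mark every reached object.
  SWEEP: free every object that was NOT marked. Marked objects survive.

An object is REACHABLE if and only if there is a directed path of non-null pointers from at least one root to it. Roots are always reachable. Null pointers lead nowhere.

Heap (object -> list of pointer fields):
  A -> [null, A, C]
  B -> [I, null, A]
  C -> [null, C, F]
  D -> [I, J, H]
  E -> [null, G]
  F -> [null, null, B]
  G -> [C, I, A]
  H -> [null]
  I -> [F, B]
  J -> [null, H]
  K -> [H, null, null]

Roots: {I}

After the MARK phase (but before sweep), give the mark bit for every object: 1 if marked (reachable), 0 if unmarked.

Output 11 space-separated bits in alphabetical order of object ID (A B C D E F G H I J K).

Roots: I
Mark I: refs=F B, marked=I
Mark F: refs=null null B, marked=F I
Mark B: refs=I null A, marked=B F I
Mark A: refs=null A C, marked=A B F I
Mark C: refs=null C F, marked=A B C F I
Unmarked (collected): D E G H J K

Answer: 1 1 1 0 0 1 0 0 1 0 0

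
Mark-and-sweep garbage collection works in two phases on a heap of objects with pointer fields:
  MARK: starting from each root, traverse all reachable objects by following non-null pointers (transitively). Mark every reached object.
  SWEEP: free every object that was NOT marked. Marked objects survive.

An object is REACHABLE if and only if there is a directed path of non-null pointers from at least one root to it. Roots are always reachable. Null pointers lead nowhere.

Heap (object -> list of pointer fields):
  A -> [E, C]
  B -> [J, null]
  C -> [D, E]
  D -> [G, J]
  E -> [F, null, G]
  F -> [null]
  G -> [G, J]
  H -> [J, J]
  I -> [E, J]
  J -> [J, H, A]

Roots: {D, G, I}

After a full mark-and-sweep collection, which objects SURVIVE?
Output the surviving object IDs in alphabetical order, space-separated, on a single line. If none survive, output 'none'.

Roots: D G I
Mark D: refs=G J, marked=D
Mark G: refs=G J, marked=D G
Mark I: refs=E J, marked=D G I
Mark J: refs=J H A, marked=D G I J
Mark E: refs=F null G, marked=D E G I J
Mark H: refs=J J, marked=D E G H I J
Mark A: refs=E C, marked=A D E G H I J
Mark F: refs=null, marked=A D E F G H I J
Mark C: refs=D E, marked=A C D E F G H I J
Unmarked (collected): B

Answer: A C D E F G H I J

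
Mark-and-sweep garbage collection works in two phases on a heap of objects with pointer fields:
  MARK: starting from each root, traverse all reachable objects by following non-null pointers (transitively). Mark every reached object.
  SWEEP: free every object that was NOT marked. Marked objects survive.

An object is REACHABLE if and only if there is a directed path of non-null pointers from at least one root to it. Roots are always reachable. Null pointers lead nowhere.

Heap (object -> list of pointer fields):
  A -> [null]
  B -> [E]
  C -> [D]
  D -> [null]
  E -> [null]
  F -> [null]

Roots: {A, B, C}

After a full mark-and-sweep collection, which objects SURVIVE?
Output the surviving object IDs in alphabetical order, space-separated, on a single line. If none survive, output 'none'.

Answer: A B C D E

Derivation:
Roots: A B C
Mark A: refs=null, marked=A
Mark B: refs=E, marked=A B
Mark C: refs=D, marked=A B C
Mark E: refs=null, marked=A B C E
Mark D: refs=null, marked=A B C D E
Unmarked (collected): F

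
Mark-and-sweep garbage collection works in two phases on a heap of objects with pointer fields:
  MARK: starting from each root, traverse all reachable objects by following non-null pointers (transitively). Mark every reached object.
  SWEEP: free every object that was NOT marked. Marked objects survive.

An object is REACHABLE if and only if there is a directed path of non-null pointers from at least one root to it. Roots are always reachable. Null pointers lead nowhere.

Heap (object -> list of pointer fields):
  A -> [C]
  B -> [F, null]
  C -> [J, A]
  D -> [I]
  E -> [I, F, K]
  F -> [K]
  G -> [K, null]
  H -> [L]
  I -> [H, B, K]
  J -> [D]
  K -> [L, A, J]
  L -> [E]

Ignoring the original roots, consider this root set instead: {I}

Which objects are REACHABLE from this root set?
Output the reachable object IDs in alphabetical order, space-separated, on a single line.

Answer: A B C D E F H I J K L

Derivation:
Roots: I
Mark I: refs=H B K, marked=I
Mark H: refs=L, marked=H I
Mark B: refs=F null, marked=B H I
Mark K: refs=L A J, marked=B H I K
Mark L: refs=E, marked=B H I K L
Mark F: refs=K, marked=B F H I K L
Mark A: refs=C, marked=A B F H I K L
Mark J: refs=D, marked=A B F H I J K L
Mark E: refs=I F K, marked=A B E F H I J K L
Mark C: refs=J A, marked=A B C E F H I J K L
Mark D: refs=I, marked=A B C D E F H I J K L
Unmarked (collected): G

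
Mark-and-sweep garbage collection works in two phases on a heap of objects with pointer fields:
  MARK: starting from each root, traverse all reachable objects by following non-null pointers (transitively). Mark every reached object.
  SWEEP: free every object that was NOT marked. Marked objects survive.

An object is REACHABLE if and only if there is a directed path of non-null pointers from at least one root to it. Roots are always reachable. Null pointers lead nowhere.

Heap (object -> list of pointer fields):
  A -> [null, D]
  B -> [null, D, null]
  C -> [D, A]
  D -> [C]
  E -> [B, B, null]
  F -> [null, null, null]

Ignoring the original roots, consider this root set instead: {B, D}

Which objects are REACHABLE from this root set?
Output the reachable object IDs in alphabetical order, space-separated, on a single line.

Roots: B D
Mark B: refs=null D null, marked=B
Mark D: refs=C, marked=B D
Mark C: refs=D A, marked=B C D
Mark A: refs=null D, marked=A B C D
Unmarked (collected): E F

Answer: A B C D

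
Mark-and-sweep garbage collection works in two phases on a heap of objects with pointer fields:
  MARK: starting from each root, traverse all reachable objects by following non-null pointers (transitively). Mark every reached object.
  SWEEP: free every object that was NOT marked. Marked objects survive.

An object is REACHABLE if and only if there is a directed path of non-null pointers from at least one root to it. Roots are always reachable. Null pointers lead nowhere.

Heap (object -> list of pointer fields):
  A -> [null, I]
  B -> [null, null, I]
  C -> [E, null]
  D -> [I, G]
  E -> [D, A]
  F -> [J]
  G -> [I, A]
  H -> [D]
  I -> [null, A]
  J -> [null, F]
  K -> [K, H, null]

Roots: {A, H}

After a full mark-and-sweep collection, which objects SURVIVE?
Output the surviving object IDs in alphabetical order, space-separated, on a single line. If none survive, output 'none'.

Answer: A D G H I

Derivation:
Roots: A H
Mark A: refs=null I, marked=A
Mark H: refs=D, marked=A H
Mark I: refs=null A, marked=A H I
Mark D: refs=I G, marked=A D H I
Mark G: refs=I A, marked=A D G H I
Unmarked (collected): B C E F J K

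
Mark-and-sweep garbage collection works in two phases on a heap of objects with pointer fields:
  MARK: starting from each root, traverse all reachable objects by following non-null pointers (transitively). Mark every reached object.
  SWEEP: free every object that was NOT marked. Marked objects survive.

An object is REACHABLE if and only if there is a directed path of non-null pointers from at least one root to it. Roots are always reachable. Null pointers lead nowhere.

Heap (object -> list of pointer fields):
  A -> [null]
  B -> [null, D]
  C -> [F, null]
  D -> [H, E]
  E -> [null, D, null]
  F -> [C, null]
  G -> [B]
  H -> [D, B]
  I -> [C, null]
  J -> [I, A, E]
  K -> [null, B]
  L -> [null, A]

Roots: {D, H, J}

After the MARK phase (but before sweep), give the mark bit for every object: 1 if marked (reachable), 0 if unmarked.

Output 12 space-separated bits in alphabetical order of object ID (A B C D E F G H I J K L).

Answer: 1 1 1 1 1 1 0 1 1 1 0 0

Derivation:
Roots: D H J
Mark D: refs=H E, marked=D
Mark H: refs=D B, marked=D H
Mark J: refs=I A E, marked=D H J
Mark E: refs=null D null, marked=D E H J
Mark B: refs=null D, marked=B D E H J
Mark I: refs=C null, marked=B D E H I J
Mark A: refs=null, marked=A B D E H I J
Mark C: refs=F null, marked=A B C D E H I J
Mark F: refs=C null, marked=A B C D E F H I J
Unmarked (collected): G K L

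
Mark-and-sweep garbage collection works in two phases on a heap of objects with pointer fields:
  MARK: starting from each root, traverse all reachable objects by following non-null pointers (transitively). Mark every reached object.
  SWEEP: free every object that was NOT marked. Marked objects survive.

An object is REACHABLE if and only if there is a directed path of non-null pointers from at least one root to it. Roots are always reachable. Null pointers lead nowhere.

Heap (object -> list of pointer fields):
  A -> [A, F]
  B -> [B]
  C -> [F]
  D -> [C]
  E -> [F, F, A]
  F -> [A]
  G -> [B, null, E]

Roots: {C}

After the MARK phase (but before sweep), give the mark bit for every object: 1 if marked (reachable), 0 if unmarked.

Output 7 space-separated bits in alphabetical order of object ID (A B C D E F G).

Roots: C
Mark C: refs=F, marked=C
Mark F: refs=A, marked=C F
Mark A: refs=A F, marked=A C F
Unmarked (collected): B D E G

Answer: 1 0 1 0 0 1 0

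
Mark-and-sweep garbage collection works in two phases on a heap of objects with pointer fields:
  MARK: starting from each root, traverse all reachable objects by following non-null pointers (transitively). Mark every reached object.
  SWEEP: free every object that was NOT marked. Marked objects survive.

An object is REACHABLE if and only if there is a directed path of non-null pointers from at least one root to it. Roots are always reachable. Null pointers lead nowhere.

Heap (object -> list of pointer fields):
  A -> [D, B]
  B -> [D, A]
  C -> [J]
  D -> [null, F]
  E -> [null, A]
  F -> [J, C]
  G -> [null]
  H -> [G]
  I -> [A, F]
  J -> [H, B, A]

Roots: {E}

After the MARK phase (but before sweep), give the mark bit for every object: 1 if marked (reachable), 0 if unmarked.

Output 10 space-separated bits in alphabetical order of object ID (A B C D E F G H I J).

Answer: 1 1 1 1 1 1 1 1 0 1

Derivation:
Roots: E
Mark E: refs=null A, marked=E
Mark A: refs=D B, marked=A E
Mark D: refs=null F, marked=A D E
Mark B: refs=D A, marked=A B D E
Mark F: refs=J C, marked=A B D E F
Mark J: refs=H B A, marked=A B D E F J
Mark C: refs=J, marked=A B C D E F J
Mark H: refs=G, marked=A B C D E F H J
Mark G: refs=null, marked=A B C D E F G H J
Unmarked (collected): I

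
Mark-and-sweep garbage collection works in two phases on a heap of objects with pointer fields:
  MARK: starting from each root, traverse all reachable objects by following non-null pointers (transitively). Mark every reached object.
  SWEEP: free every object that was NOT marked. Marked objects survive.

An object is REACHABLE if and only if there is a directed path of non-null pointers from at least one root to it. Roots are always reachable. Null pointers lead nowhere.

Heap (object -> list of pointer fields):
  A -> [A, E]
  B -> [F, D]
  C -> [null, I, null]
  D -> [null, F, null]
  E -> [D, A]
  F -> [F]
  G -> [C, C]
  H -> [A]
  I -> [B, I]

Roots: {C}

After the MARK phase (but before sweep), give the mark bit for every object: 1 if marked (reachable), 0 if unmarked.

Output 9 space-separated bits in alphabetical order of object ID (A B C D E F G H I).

Roots: C
Mark C: refs=null I null, marked=C
Mark I: refs=B I, marked=C I
Mark B: refs=F D, marked=B C I
Mark F: refs=F, marked=B C F I
Mark D: refs=null F null, marked=B C D F I
Unmarked (collected): A E G H

Answer: 0 1 1 1 0 1 0 0 1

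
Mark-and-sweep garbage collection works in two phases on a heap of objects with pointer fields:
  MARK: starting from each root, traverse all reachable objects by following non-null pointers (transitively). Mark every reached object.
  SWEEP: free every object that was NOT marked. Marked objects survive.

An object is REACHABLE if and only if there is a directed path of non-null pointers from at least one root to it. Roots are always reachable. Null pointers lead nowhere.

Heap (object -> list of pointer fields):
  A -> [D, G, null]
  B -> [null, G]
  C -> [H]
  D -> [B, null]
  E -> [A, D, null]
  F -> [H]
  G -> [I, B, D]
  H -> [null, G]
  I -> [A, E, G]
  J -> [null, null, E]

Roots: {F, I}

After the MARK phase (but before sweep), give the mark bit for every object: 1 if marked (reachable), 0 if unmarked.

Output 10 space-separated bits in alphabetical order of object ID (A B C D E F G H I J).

Answer: 1 1 0 1 1 1 1 1 1 0

Derivation:
Roots: F I
Mark F: refs=H, marked=F
Mark I: refs=A E G, marked=F I
Mark H: refs=null G, marked=F H I
Mark A: refs=D G null, marked=A F H I
Mark E: refs=A D null, marked=A E F H I
Mark G: refs=I B D, marked=A E F G H I
Mark D: refs=B null, marked=A D E F G H I
Mark B: refs=null G, marked=A B D E F G H I
Unmarked (collected): C J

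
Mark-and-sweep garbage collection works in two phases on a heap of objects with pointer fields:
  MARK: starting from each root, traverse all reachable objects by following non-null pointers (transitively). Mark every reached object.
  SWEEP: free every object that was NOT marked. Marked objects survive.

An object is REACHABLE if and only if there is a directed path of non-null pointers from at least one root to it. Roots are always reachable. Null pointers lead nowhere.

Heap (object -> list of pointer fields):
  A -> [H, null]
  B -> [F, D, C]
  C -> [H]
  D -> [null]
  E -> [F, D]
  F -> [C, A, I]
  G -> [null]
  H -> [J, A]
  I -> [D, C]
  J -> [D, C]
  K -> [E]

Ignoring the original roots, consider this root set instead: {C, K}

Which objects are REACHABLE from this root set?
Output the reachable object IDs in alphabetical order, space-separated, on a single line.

Answer: A C D E F H I J K

Derivation:
Roots: C K
Mark C: refs=H, marked=C
Mark K: refs=E, marked=C K
Mark H: refs=J A, marked=C H K
Mark E: refs=F D, marked=C E H K
Mark J: refs=D C, marked=C E H J K
Mark A: refs=H null, marked=A C E H J K
Mark F: refs=C A I, marked=A C E F H J K
Mark D: refs=null, marked=A C D E F H J K
Mark I: refs=D C, marked=A C D E F H I J K
Unmarked (collected): B G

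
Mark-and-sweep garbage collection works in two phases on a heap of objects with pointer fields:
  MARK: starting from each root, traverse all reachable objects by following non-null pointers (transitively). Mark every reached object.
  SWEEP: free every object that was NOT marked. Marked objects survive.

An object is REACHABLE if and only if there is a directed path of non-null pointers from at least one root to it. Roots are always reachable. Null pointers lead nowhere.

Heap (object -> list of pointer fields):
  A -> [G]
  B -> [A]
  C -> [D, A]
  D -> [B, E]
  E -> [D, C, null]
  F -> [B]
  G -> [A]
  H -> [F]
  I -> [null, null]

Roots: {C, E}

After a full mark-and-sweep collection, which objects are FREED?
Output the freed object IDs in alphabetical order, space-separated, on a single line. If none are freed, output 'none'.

Roots: C E
Mark C: refs=D A, marked=C
Mark E: refs=D C null, marked=C E
Mark D: refs=B E, marked=C D E
Mark A: refs=G, marked=A C D E
Mark B: refs=A, marked=A B C D E
Mark G: refs=A, marked=A B C D E G
Unmarked (collected): F H I

Answer: F H I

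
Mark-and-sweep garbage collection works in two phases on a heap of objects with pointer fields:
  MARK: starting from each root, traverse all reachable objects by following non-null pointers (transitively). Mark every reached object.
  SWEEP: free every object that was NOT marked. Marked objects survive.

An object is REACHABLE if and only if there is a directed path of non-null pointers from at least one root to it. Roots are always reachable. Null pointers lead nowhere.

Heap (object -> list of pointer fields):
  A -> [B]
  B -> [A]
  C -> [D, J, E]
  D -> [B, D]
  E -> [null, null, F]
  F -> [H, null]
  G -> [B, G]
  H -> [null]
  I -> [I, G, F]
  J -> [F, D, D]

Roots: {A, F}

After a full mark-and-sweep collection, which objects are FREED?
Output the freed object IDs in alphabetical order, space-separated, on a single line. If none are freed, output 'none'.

Answer: C D E G I J

Derivation:
Roots: A F
Mark A: refs=B, marked=A
Mark F: refs=H null, marked=A F
Mark B: refs=A, marked=A B F
Mark H: refs=null, marked=A B F H
Unmarked (collected): C D E G I J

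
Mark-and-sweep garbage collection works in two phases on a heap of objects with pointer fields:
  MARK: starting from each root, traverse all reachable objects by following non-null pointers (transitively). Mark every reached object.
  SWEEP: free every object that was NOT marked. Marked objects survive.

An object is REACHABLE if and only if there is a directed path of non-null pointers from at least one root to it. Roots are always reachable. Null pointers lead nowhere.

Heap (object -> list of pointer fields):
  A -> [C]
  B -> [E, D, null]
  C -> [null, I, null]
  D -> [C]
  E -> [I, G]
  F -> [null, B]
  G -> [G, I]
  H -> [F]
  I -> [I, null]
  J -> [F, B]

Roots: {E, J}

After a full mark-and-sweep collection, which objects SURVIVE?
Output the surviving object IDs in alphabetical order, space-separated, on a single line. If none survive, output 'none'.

Answer: B C D E F G I J

Derivation:
Roots: E J
Mark E: refs=I G, marked=E
Mark J: refs=F B, marked=E J
Mark I: refs=I null, marked=E I J
Mark G: refs=G I, marked=E G I J
Mark F: refs=null B, marked=E F G I J
Mark B: refs=E D null, marked=B E F G I J
Mark D: refs=C, marked=B D E F G I J
Mark C: refs=null I null, marked=B C D E F G I J
Unmarked (collected): A H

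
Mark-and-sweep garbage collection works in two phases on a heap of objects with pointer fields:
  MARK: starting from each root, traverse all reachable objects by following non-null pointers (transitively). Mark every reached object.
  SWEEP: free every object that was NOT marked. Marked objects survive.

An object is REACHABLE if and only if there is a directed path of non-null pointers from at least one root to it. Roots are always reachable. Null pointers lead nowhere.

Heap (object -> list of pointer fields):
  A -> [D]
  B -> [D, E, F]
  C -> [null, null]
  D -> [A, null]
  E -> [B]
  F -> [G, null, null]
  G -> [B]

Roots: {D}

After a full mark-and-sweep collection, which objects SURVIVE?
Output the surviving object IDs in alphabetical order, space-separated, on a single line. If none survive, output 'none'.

Answer: A D

Derivation:
Roots: D
Mark D: refs=A null, marked=D
Mark A: refs=D, marked=A D
Unmarked (collected): B C E F G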